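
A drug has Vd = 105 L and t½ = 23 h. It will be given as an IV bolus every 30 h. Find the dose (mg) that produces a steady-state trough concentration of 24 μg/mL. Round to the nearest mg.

3704 mg

τ/t½ = 30/23 ≈ 1.3043, so f = (1/2)^(30/23) ≈ 0.404904.
Cmin,ss = (D/Vd)·f/(1−f), so D = Cmin,ss·Vd·(1−f)/f.
D = 24 × 105 × (1−f)/f ≈ 24 × 105 × 1.46972 ≈ 3703.69 mg.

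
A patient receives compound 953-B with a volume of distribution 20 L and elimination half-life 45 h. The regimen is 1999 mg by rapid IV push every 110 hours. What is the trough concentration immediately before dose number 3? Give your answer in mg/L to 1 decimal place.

f = (1/2)^(τ/t½) = (1/2)^(110/45) ≈ 0.1837.
C₀ = D/Vd = 1999/20 ≈ 99.950 mg/L.
Before the 3rd dose, 2 doses have been given. Superposition: Cmin = C₀·(f + f²).
≈ 99.950 × (0.1837 + 0.0337) ≈ 99.950 × 0.2174 ≈ 21.729 mg/L.

21.7 mg/L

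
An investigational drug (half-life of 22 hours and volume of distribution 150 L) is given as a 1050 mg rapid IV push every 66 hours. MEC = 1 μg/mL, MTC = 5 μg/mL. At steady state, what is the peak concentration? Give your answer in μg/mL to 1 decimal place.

τ = 66 h = 3 half-lives, so f = (1/2)^3 = 0.125.
At steady state, R = 1/(1 − 0.125) = 8/7.
Single-dose peak C₀ = D/Vd = 1050/150 = 7 μg/mL.
Steady-state peak Cmax,ss = C₀·R = 7 × 8/7 ≈ 8.000 μg/mL.
Peak 8.0 μg/mL vs MTC 5 μg/mL: exceeds toxic threshold.

8.0 μg/mL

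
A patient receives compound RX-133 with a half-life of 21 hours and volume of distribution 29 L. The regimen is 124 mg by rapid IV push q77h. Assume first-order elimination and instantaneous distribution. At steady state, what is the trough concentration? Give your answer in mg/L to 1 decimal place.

Over one 77-h interval, 77/21 ≈ 3.6667 half-lives elapse, leaving f ≈ 0.0787 of each dose.
Each bolus raises the concentration by D/Vd = 124/29 ≈ 4.276 mg/L.
Steady-state trough Cmin,ss = C₀·f/(1−f) ≈ 4.276 × 0.0787/0.9213 ≈ 0.365 mg/L.

0.4 mg/L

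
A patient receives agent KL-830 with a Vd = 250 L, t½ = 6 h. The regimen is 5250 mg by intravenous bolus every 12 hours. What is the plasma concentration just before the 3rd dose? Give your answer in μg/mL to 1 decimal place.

6.6 μg/mL

f = (1/2)^(τ/t½) = (1/2)^(12/6) ≈ 0.2500.
C₀ = D/Vd = 5250/250 ≈ 21.000 μg/mL.
Before the 3rd dose, 2 doses have been given. Superposition: Cmin = C₀·(f + f²).
≈ 21.000 × (0.2500 + 0.0625) ≈ 21.000 × 0.3125 ≈ 6.562 μg/mL.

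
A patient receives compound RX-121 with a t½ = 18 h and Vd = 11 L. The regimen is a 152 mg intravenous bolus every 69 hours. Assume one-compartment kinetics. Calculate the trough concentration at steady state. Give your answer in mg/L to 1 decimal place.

1.0 mg/L

τ/t½ = 69/18 ≈ 3.8333, so fraction remaining f = (1/2)^(69/18) ≈ 0.0702.
At steady state, accumulation factor R = 1/(1 − e^(−kτ)) ≈ 1.0755.
Each bolus raises the concentration by D/Vd = 152/11 ≈ 13.818 mg/L.
Steady-state peak Cmax,ss = C₀·R ≈ 13.818 × 1.0755 ≈ 14.861 mg/L.
One interval later, Cmin,ss = Cmax,ss·e^(−kτ) ≈ 14.861 × 0.0702 ≈ 1.043 mg/L.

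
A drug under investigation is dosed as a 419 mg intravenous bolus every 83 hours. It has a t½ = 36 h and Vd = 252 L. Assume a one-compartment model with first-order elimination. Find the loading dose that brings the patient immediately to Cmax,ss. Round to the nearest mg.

525 mg

f = (1/2)^(83/36) ≈ 0.202283; accumulation ratio R = 1/(1−f) ≈ 1.25358.
Loading dose to hit Cmax,ss on first dose: D_load = D_maint·R ≈ 419 × 1.25358 ≈ 525.25 mg.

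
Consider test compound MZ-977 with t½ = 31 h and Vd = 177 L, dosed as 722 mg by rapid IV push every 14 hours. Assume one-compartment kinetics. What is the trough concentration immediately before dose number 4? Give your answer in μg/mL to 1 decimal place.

f = (1/2)^(τ/t½) = (1/2)^(14/31) ≈ 0.7312.
C₀ = D/Vd = 722/177 ≈ 4.079 μg/mL.
Before the 4th dose, 3 doses have been given. Superposition: Cmin = C₀·(f + f² + … + f^3).
≈ 4.079 × (0.7312 + 0.5347 + 0.3909) ≈ 4.079 × 1.6568 ≈ 6.758 μg/mL.

6.8 μg/mL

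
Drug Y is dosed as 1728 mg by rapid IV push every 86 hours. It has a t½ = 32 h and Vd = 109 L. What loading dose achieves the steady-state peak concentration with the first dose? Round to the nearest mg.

2046 mg

f = (1/2)^(86/32) ≈ 0.155232; accumulation ratio R = 1/(1−f) ≈ 1.18376.
Loading dose to hit Cmax,ss on first dose: D_load = D_maint·R ≈ 1728 × 1.18376 ≈ 2045.54 mg.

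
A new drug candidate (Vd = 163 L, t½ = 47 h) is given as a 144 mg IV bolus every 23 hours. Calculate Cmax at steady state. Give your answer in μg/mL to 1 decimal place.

k = ln2/t½ = ln2/47 ≈ 0.014748 h⁻¹; fraction remaining f = e^(−kτ) = e^(−0.014748×23) ≈ 0.7123.
Accumulation ratio R = 1/(1 − f) ≈ 1/0.2877 ≈ 3.4758.
Single-dose peak C₀ = D/Vd = 144/163 ≈ 0.883 μg/mL.
Steady-state peak Cmax,ss = C₀·R ≈ 0.883 × 3.4758 ≈ 3.069 μg/mL.

3.1 μg/mL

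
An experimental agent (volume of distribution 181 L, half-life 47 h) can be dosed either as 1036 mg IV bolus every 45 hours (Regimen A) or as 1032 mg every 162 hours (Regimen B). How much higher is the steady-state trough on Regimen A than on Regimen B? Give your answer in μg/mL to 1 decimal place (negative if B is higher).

Regimen A: f = (1/2)^(45/47) ≈ 0.5150; Cmin,ss = (1036/181)·f/(1−f) ≈ 6.078 μg/mL.
Regimen B: f = (1/2)^(162/47) ≈ 0.0917; Cmin,ss = (1032/181)·f/(1−f) ≈ 0.576 μg/mL.
Difference ≈ 6.078 − 0.576 ≈ 5.502 μg/mL.

5.5 μg/mL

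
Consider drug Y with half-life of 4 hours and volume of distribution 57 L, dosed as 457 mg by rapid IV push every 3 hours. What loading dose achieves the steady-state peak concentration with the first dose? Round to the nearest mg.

f = (1/2)^(3/4) ≈ 0.594604; accumulation ratio R = 1/(1−f) ≈ 2.46672.
Loading dose to hit Cmax,ss on first dose: D_load = D_maint·R ≈ 457 × 2.46672 ≈ 1127.29 mg.

1127 mg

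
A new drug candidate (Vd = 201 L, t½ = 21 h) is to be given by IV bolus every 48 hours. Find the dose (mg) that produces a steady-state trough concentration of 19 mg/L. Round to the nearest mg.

14803 mg

τ/t½ = 48/21 ≈ 2.2857, so f = (1/2)^(48/21) ≈ 0.205084.
Cmin,ss = (D/Vd)·f/(1−f), so D = Cmin,ss·Vd·(1−f)/f.
D = 19 × 201 × (1−f)/f ≈ 19 × 201 × 3.87605 ≈ 14802.63 mg.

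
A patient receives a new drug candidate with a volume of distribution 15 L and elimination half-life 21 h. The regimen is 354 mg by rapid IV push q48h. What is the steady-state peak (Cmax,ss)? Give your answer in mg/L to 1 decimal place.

29.7 mg/L

Over one 48-h interval, 48/21 ≈ 2.2857 half-lives elapse, leaving f ≈ 0.2051 of each dose.
At steady state, accumulation factor R = 1/(1 − e^(−kτ)) ≈ 1.2580.
Each bolus raises the concentration by D/Vd = 354/15 ≈ 23.600 mg/L.
Steady-state peak Cmax,ss = C₀·R ≈ 23.600 × 1.2580 ≈ 29.689 mg/L.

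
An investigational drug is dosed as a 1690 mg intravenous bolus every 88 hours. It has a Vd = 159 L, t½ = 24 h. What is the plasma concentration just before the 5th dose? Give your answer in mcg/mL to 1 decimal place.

f = (1/2)^(τ/t½) = (1/2)^(88/24) ≈ 0.0787.
C₀ = D/Vd = 1690/159 ≈ 10.629 mcg/mL.
Before the 5th dose, 4 doses have been given. Superposition: Cmin = C₀·(f + f² + … + f^4).
≈ 10.629 × (0.0787 + 0.0062 + 0.0005 + 0.0000) ≈ 10.629 × 0.0854 ≈ 0.908 mcg/mL.

0.9 mcg/mL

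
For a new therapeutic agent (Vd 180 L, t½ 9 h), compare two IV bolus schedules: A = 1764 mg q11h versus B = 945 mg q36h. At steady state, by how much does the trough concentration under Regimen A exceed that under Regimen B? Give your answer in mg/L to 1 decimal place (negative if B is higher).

Regimen A: f = (1/2)^(11/9) ≈ 0.4286; Cmin,ss = (1764/180)·f/(1−f) ≈ 7.351 mg/L.
Regimen B: f = (1/2)^(36/9) ≈ 0.0625; Cmin,ss = (945/180)·f/(1−f) ≈ 0.350 mg/L.
Difference ≈ 7.351 − 0.350 ≈ 7.001 mg/L.

7.0 mg/L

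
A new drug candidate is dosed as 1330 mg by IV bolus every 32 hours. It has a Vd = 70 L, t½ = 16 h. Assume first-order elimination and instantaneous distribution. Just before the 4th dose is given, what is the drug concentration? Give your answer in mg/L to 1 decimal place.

f = (1/2)^(τ/t½) = (1/2)^(32/16) ≈ 0.2500.
C₀ = D/Vd = 1330/70 ≈ 19.000 mg/L.
Before the 4th dose, 3 doses have been given. Superposition: Cmin = C₀·(f + f² + … + f^3).
≈ 19.000 × (0.2500 + 0.0625 + 0.0156) ≈ 19.000 × 0.3281 ≈ 6.234 mg/L.

6.2 mg/L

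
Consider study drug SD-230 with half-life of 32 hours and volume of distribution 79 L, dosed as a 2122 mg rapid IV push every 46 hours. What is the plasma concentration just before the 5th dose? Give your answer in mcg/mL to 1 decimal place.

f = (1/2)^(τ/t½) = (1/2)^(46/32) ≈ 0.3692.
C₀ = D/Vd = 2122/79 ≈ 26.861 mcg/mL.
Before the 5th dose, 4 doses have been given. Superposition: Cmin = C₀·(f + f² + … + f^4).
≈ 26.861 × (0.3692 + 0.1363 + 0.0503 + 0.0186) ≈ 26.861 × 0.5744 ≈ 15.429 mcg/mL.

15.4 mcg/mL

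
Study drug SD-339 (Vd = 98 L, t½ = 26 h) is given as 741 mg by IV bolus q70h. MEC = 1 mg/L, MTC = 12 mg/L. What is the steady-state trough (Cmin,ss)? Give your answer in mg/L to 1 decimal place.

1.4 mg/L

τ/t½ = 70/26 ≈ 2.6923, so fraction remaining f = (1/2)^(70/26) ≈ 0.1547.
Accumulation ratio R = 1/(1 − f) ≈ 1/0.8453 ≈ 1.1830.
Single-dose peak C₀ = D/Vd = 741/98 ≈ 7.561 mg/L.
Steady-state peak Cmax,ss = C₀·R ≈ 7.561 × 1.1830 ≈ 8.945 mg/L.
Steady-state trough Cmin,ss = Cmax,ss·f ≈ 8.945 × 0.1547 ≈ 1.384 mg/L.
Trough 1.4 mg/L vs MEC 1 mg/L: adequate.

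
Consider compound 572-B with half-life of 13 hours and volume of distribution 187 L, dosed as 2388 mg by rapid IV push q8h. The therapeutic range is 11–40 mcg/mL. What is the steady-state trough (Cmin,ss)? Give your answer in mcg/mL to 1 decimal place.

24.0 mcg/mL

Over one 8-h interval, 8/13 ≈ 0.61538 half-lives elapse, leaving f ≈ 0.6528 of each dose.
Single-dose peak C₀ = D/Vd = 2388/187 ≈ 12.770 mcg/mL.
Steady-state trough Cmin,ss = C₀·f/(1−f) ≈ 12.770 × 0.6528/0.3472 ≈ 24.010 mcg/mL.
Trough 24.0 mcg/mL vs MEC 11 mcg/mL: adequate.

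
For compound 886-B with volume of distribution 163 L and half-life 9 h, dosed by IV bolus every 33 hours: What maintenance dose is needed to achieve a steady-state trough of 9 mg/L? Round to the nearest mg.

τ/t½ = 33/9 ≈ 3.6667, so f = (1/2)^(33/9) ≈ 0.078745.
Cmin,ss = (D/Vd)·f/(1−f), so D = Cmin,ss·Vd·(1−f)/f.
D = 9 × 163 × (1−f)/f ≈ 9 × 163 × 11.69922 ≈ 17162.76 mg.

17163 mg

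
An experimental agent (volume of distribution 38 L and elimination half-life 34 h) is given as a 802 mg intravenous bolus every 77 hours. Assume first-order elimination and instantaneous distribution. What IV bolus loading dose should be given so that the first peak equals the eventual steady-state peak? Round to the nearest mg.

1013 mg

f = (1/2)^(77/34) ≈ 0.208092; accumulation ratio R = 1/(1−f) ≈ 1.26277.
Loading dose to hit Cmax,ss on first dose: D_load = D_maint·R ≈ 802 × 1.26277 ≈ 1012.74 mg.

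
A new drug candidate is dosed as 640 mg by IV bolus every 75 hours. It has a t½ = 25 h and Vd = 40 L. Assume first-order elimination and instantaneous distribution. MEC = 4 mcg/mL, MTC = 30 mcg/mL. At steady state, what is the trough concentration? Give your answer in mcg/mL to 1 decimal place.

2.3 mcg/mL

The dosing interval is 3 half-lives, so f = 2^(−3) = 0.125.
Accumulation ratio R = 1/(1 − f) = 1/0.875 = 8/7.
Single-dose peak C₀ = D/Vd = 640/40 = 16 mcg/mL.
Steady-state peak Cmax,ss = C₀·R = 16 × 8/7 ≈ 18.286 mcg/mL.
Steady-state trough Cmin,ss = Cmax,ss·f ≈ 18.286 × 0.125 ≈ 2.286 mcg/mL.
Trough 2.3 mcg/mL vs MEC 4 mcg/mL: subtherapeutic.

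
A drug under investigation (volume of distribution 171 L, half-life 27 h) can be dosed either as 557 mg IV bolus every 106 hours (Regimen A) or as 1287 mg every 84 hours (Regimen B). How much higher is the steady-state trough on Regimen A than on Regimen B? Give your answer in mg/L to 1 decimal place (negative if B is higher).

Regimen A: f = (1/2)^(106/27) ≈ 0.0658; Cmin,ss = (557/171)·f/(1−f) ≈ 0.229 mg/L.
Regimen B: f = (1/2)^(84/27) ≈ 0.1157; Cmin,ss = (1287/171)·f/(1−f) ≈ 0.985 mg/L.
Difference ≈ 0.229 − 0.985 ≈ -0.756 mg/L.

-0.8 mg/L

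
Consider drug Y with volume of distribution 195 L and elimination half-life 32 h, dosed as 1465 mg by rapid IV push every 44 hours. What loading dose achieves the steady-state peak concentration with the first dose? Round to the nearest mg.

2384 mg

f = (1/2)^(44/32) ≈ 0.385553; accumulation ratio R = 1/(1−f) ≈ 1.62748.
Loading dose to hit Cmax,ss on first dose: D_load = D_maint·R ≈ 1465 × 1.62748 ≈ 2384.26 mg.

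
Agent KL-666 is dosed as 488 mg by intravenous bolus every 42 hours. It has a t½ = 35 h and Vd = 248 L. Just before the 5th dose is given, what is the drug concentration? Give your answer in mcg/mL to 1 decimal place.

f = (1/2)^(τ/t½) = (1/2)^(42/35) ≈ 0.4353.
C₀ = D/Vd = 488/248 ≈ 1.968 mcg/mL.
Before the 5th dose, 4 doses have been given. Superposition: Cmin = C₀·(f + f² + … + f^4).
≈ 1.968 × (0.4353 + 0.1895 + 0.0825 + 0.0359) ≈ 1.968 × 0.7432 ≈ 1.463 mcg/mL.

1.5 mcg/mL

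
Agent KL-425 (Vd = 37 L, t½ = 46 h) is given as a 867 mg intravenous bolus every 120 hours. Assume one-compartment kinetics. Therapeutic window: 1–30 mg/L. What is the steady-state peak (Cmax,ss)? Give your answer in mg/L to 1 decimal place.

28.0 mg/L

Over one 120-h interval, 120/46 ≈ 2.6087 half-lives elapse, leaving f ≈ 0.1639 of each dose.
At steady state, accumulation factor R = 1/(1 − e^(−kτ)) ≈ 1.1960.
Each bolus raises the concentration by D/Vd = 867/37 ≈ 23.432 mg/L.
Steady-state peak Cmax,ss = C₀·R ≈ 23.432 × 1.1960 ≈ 28.025 mg/L.
Peak 28.0 mg/L vs MTC 30 mg/L: below toxic threshold.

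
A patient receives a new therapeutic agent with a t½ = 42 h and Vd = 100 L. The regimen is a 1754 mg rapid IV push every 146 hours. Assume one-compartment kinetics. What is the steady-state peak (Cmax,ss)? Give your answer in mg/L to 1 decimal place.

k = ln2/t½ = ln2/42 ≈ 0.016504 h⁻¹; fraction remaining f = e^(−kτ) = e^(−0.016504×146) ≈ 0.0899.
At steady state, accumulation factor R = 1/(1 − e^(−kτ)) ≈ 1.0988.
Each bolus raises the concentration by D/Vd = 1754/100 ≈ 17.540 mg/L.
Steady-state peak Cmax,ss = C₀·R ≈ 17.540 × 1.0988 ≈ 19.273 mg/L.

19.3 mg/L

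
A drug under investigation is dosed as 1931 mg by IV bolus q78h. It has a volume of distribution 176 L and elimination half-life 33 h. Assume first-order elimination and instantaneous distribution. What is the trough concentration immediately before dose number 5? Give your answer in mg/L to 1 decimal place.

f = (1/2)^(τ/t½) = (1/2)^(78/33) ≈ 0.1943.
C₀ = D/Vd = 1931/176 ≈ 10.972 mg/L.
Before the 5th dose, 4 doses have been given. Superposition: Cmin = C₀·(f + f² + … + f^4).
≈ 10.972 × (0.1943 + 0.0378 + 0.0073 + 0.0014) ≈ 10.972 × 0.2408 ≈ 2.642 mg/L.

2.6 mg/L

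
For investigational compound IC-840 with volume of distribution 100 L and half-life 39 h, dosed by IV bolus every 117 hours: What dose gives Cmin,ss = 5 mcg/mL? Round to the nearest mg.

τ/t½ = 117/39 ≈ 3, so f = (1/2)^(117/39) ≈ 0.125000.
Cmin,ss = (D/Vd)·f/(1−f), so D = Cmin,ss·Vd·(1−f)/f.
D = 5 × 100 × (1−f)/f ≈ 5 × 100 × 7.00000 ≈ 3500.00 mg.

3500 mg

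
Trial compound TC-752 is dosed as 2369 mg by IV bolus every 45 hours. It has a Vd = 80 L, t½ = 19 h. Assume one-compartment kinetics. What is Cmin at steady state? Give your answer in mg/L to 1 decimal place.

7.1 mg/L

k = ln2/t½ = ln2/19 ≈ 0.036481 h⁻¹; fraction remaining f = e^(−kτ) = e^(−0.036481×45) ≈ 0.1937.
Accumulation ratio R = 1/(1 − f) ≈ 1/0.8063 ≈ 1.2402.
Single-dose peak C₀ = D/Vd = 2369/80 ≈ 29.613 mg/L.
Cmax,ss = C₀/(1 − f) ≈ 29.613/0.8063 ≈ 36.727 mg/L.
Steady-state trough Cmin,ss = Cmax,ss·f ≈ 36.727 × 0.1937 ≈ 7.114 mg/L.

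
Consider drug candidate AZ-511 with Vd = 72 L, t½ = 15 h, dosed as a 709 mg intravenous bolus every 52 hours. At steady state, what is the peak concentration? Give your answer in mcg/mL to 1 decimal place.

10.8 mcg/mL

τ/t½ = 52/15 ≈ 3.4667, so fraction remaining f = (1/2)^(52/15) ≈ 0.0905.
Accumulation ratio R = 1/(1 − f) ≈ 1/0.9095 ≈ 1.0995.
Single-dose peak C₀ = D/Vd = 709/72 ≈ 9.847 mcg/mL.
Steady-state peak Cmax,ss = C₀·R ≈ 9.847 × 1.0995 ≈ 10.827 mcg/mL.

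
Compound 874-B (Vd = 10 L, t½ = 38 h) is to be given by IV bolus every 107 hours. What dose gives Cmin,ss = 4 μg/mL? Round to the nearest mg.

242 mg

τ/t½ = 107/38 ≈ 2.8158, so f = (1/2)^(107/38) ≈ 0.142024.
Cmin,ss = (D/Vd)·f/(1−f), so D = Cmin,ss·Vd·(1−f)/f.
D = 4 × 10 × (1−f)/f ≈ 4 × 10 × 6.04106 ≈ 241.64 mg.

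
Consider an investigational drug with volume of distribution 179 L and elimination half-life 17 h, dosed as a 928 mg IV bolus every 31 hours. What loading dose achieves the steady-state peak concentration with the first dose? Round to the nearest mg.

1293 mg

f = (1/2)^(31/17) ≈ 0.282529; accumulation ratio R = 1/(1−f) ≈ 1.39378.
Loading dose to hit Cmax,ss on first dose: D_load = D_maint·R ≈ 928 × 1.39378 ≈ 1293.43 mg.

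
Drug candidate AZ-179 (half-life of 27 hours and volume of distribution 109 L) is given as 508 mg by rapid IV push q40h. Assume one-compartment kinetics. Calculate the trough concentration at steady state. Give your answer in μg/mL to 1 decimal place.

2.6 μg/mL

τ/t½ = 40/27 ≈ 1.4815, so fraction remaining f = (1/2)^(40/27) ≈ 0.3581.
Accumulation ratio R = 1/(1 − f) ≈ 1/0.6419 ≈ 1.5579.
Each bolus raises the concentration by D/Vd = 508/109 ≈ 4.661 μg/mL.
Steady-state peak Cmax,ss = C₀·R ≈ 4.661 × 1.5579 ≈ 7.261 μg/mL.
Steady-state trough Cmin,ss = Cmax,ss·f ≈ 7.261 × 0.3581 ≈ 2.600 μg/mL.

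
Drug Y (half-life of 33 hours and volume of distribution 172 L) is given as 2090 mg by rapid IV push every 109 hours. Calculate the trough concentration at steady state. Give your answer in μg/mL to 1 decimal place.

1.4 μg/mL

k = ln2/t½ = ln2/33 ≈ 0.021004 h⁻¹; fraction remaining f = e^(−kτ) = e^(−0.021004×109) ≈ 0.1013.
Single-dose peak C₀ = D/Vd = 2090/172 ≈ 12.151 μg/mL.
Steady-state trough Cmin,ss = C₀·f/(1−f) ≈ 12.151 × 0.1013/0.8987 ≈ 1.370 μg/mL.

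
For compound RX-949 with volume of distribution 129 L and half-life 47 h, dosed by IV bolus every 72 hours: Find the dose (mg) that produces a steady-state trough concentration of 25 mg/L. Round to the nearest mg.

τ/t½ = 72/47 ≈ 1.5319, so f = (1/2)^(72/47) ≈ 0.345818.
Cmin,ss = (D/Vd)·f/(1−f), so D = Cmin,ss·Vd·(1−f)/f.
D = 25 × 129 × (1−f)/f ≈ 25 × 129 × 1.89169 ≈ 6100.70 mg.

6101 mg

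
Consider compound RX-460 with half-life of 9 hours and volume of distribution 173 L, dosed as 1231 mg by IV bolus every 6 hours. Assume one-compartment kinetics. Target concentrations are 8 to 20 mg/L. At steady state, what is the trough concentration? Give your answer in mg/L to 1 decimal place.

τ/t½ = 6/9 ≈ 0.66667, so fraction remaining f = (1/2)^(6/9) ≈ 0.6300.
At steady state, accumulation factor R = 1/(1 − e^(−kτ)) ≈ 2.7027.
Single-dose peak C₀ = D/Vd = 1231/173 ≈ 7.116 mg/L.
Steady-state peak Cmax,ss = C₀·R ≈ 7.116 × 2.7027 ≈ 19.232 mg/L.
Steady-state trough Cmin,ss = Cmax,ss·f ≈ 19.232 × 0.6300 ≈ 12.116 mg/L.
Trough 12.1 mg/L vs MEC 8 mg/L: adequate.

12.1 mg/L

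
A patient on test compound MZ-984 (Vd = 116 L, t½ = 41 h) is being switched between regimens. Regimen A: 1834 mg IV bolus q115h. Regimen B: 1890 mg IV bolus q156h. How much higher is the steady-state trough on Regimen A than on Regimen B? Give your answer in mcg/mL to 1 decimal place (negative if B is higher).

1.4 mcg/mL

Regimen A: f = (1/2)^(115/41) ≈ 0.1431; Cmin,ss = (1834/116)·f/(1−f) ≈ 2.640 mcg/mL.
Regimen B: f = (1/2)^(156/41) ≈ 0.0716; Cmin,ss = (1890/116)·f/(1−f) ≈ 1.257 mcg/mL.
Difference ≈ 2.640 − 1.257 ≈ 1.383 mcg/mL.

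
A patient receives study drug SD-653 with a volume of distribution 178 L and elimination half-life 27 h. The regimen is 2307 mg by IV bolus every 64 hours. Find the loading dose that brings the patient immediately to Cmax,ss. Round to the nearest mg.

f = (1/2)^(64/27) ≈ 0.193396; accumulation ratio R = 1/(1−f) ≈ 1.23977.
Loading dose to hit Cmax,ss on first dose: D_load = D_maint·R ≈ 2307 × 1.23977 ≈ 2860.15 mg.

2860 mg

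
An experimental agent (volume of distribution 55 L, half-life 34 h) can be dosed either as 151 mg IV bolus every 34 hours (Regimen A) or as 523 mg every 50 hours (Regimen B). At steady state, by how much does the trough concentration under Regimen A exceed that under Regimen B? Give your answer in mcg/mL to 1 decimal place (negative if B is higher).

-2.6 mcg/mL

Regimen A: f = (1/2)^(34/34) ≈ 0.5000; Cmin,ss = (151/55)·f/(1−f) ≈ 2.745 mcg/mL.
Regimen B: f = (1/2)^(50/34) ≈ 0.3608; Cmin,ss = (523/55)·f/(1−f) ≈ 5.367 mcg/mL.
Difference ≈ 2.745 − 5.367 ≈ -2.622 mcg/mL.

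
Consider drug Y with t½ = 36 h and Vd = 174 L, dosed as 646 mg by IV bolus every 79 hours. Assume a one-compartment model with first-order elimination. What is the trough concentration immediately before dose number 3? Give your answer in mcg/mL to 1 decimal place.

f = (1/2)^(τ/t½) = (1/2)^(79/36) ≈ 0.2185.
C₀ = D/Vd = 646/174 ≈ 3.713 mcg/mL.
Before the 3rd dose, 2 doses have been given. Superposition: Cmin = C₀·(f + f²).
≈ 3.713 × (0.2185 + 0.0477) ≈ 3.713 × 0.2662 ≈ 0.988 mcg/mL.

1.0 mcg/mL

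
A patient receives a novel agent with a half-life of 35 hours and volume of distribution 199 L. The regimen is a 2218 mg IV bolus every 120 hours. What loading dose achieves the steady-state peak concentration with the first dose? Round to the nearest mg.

f = (1/2)^(120/35) ≈ 0.092875; accumulation ratio R = 1/(1−f) ≈ 1.10238.
Loading dose to hit Cmax,ss on first dose: D_load = D_maint·R ≈ 2218 × 1.10238 ≈ 2445.08 mg.

2445 mg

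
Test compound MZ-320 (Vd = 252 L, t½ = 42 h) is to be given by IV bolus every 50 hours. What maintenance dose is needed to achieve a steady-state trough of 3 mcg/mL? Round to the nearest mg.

τ/t½ = 50/42 ≈ 1.1905, so f = (1/2)^(50/42) ≈ 0.438158.
Cmin,ss = (D/Vd)·f/(1−f), so D = Cmin,ss·Vd·(1−f)/f.
D = 3 × 252 × (1−f)/f ≈ 3 × 252 × 1.28228 ≈ 969.40 mg.

969 mg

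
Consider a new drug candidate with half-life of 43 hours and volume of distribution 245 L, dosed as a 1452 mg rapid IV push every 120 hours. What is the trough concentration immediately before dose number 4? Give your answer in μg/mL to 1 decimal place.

f = (1/2)^(τ/t½) = (1/2)^(120/43) ≈ 0.1445.
C₀ = D/Vd = 1452/245 ≈ 5.927 μg/mL.
Before the 4th dose, 3 doses have been given. Superposition: Cmin = C₀·(f + f² + … + f^3).
≈ 5.927 × (0.1445 + 0.0209 + 0.0030) ≈ 5.927 × 0.1684 ≈ 0.998 μg/mL.

1.0 μg/mL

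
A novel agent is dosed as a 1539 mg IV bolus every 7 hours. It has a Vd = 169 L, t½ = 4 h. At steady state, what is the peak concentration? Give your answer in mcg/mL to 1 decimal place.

13.0 mcg/mL

τ/t½ = 7/4 ≈ 1.75, so fraction remaining f = (1/2)^(7/4) ≈ 0.2973.
Accumulation ratio R = 1/(1 − f) ≈ 1/0.7027 ≈ 1.4231.
Each bolus raises the concentration by D/Vd = 1539/169 ≈ 9.107 mcg/mL.
Steady-state peak Cmax,ss = C₀·R ≈ 9.107 × 1.4231 ≈ 12.960 mcg/mL.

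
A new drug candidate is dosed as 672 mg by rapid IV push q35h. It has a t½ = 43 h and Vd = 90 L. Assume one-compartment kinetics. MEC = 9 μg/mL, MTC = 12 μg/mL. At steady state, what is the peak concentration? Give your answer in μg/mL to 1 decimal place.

17.3 μg/mL

k = ln2/t½ = ln2/43 ≈ 0.016120 h⁻¹; fraction remaining f = e^(−kτ) = e^(−0.016120×35) ≈ 0.5688.
At steady state, accumulation factor R = 1/(1 − e^(−kτ)) ≈ 2.3191.
Single-dose peak C₀ = D/Vd = 672/90 ≈ 7.467 μg/mL.
Steady-state peak Cmax,ss = C₀·R ≈ 7.467 × 2.3191 ≈ 17.317 μg/mL.
Peak 17.3 μg/mL vs MTC 12 μg/mL: exceeds toxic threshold.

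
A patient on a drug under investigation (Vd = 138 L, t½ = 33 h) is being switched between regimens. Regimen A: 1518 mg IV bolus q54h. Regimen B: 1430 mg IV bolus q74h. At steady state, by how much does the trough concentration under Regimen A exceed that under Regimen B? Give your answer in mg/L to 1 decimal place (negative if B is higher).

Regimen A: f = (1/2)^(54/33) ≈ 0.3217; Cmin,ss = (1518/138)·f/(1−f) ≈ 5.217 mg/L.
Regimen B: f = (1/2)^(74/33) ≈ 0.2113; Cmin,ss = (1430/138)·f/(1−f) ≈ 2.776 mg/L.
Difference ≈ 5.217 − 2.776 ≈ 2.441 mg/L.

2.4 mg/L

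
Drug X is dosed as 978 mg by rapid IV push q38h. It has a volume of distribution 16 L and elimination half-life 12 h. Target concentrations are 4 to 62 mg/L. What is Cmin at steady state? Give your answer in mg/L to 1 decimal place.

Over one 38-h interval, 38/12 ≈ 3.1667 half-lives elapse, leaving f ≈ 0.1114 of each dose.
Each bolus raises the concentration by D/Vd = 978/16 ≈ 61.125 mg/L.
Steady-state trough Cmin,ss = C₀·f/(1−f) ≈ 61.125 × 0.1114/0.8886 ≈ 7.663 mg/L.
Trough 7.7 mg/L vs MEC 4 mg/L: adequate.

7.7 mg/L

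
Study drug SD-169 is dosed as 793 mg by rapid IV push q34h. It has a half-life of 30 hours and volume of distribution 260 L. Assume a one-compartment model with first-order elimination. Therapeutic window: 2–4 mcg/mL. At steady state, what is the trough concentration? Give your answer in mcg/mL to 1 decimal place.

2.6 mcg/mL

k = ln2/t½ = ln2/30 ≈ 0.023105 h⁻¹; fraction remaining f = e^(−kτ) = e^(−0.023105×34) ≈ 0.4559.
Single-dose peak C₀ = D/Vd = 793/260 ≈ 3.050 mcg/mL.
Steady-state trough Cmin,ss = C₀·f/(1−f) ≈ 3.050 × 0.4559/0.5441 ≈ 2.556 mcg/mL.
Trough 2.6 mcg/mL vs MEC 2 mcg/mL: adequate.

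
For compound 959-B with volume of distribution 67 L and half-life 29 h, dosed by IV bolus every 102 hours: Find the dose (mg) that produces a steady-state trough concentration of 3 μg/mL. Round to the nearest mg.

2100 mg

τ/t½ = 102/29 ≈ 3.5172, so f = (1/2)^(102/29) ≈ 0.087338.
Cmin,ss = (D/Vd)·f/(1−f), so D = Cmin,ss·Vd·(1−f)/f.
D = 3 × 67 × (1−f)/f ≈ 3 × 67 × 10.44977 ≈ 2100.40 mg.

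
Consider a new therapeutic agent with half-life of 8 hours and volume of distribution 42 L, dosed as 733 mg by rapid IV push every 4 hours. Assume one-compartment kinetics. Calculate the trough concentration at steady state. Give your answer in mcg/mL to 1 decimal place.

42.1 mcg/mL

Over one 4-h interval, 4/8 ≈ 0.5 half-lives elapse, leaving f ≈ 0.7071 of each dose.
Accumulation ratio R = 1/(1 − f) ≈ 1/0.2929 ≈ 3.4141.
Single-dose peak C₀ = D/Vd = 733/42 ≈ 17.452 mcg/mL.
Steady-state peak Cmax,ss = C₀·R ≈ 17.452 × 3.4141 ≈ 59.583 mcg/mL.
Steady-state trough Cmin,ss = Cmax,ss·f ≈ 59.583 × 0.7071 ≈ 42.131 mcg/mL.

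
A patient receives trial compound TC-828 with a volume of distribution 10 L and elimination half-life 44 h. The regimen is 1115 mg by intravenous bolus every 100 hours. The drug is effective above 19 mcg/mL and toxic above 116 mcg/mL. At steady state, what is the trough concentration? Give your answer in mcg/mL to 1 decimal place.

29.1 mcg/mL

Over one 100-h interval, 100/44 ≈ 2.2727 half-lives elapse, leaving f ≈ 0.2069 of each dose.
At steady state, accumulation factor R = 1/(1 − e^(−kτ)) ≈ 1.2609.
Each bolus raises the concentration by D/Vd = 1115/10 ≈ 111.500 mcg/mL.
Cmax,ss = C₀/(1 − f) ≈ 111.500/0.7931 ≈ 140.588 mcg/mL.
One interval later, Cmin,ss = Cmax,ss·e^(−kτ) ≈ 140.588 × 0.2069 ≈ 29.088 mcg/mL.
Trough 29.1 mcg/mL vs MEC 19 mcg/mL: adequate.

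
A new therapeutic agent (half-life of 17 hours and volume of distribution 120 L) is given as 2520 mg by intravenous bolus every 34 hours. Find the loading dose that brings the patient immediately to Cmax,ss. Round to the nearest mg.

f = (1/2)^(34/17) ≈ 0.250000; accumulation ratio R = 1/(1−f) ≈ 1.33333.
Loading dose to hit Cmax,ss on first dose: D_load = D_maint·R ≈ 2520 × 1.33333 ≈ 3359.99 mg.

3360 mg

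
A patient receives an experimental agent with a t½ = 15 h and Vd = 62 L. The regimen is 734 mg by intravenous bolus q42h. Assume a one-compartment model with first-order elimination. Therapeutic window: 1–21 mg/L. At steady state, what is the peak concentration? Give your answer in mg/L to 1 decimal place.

τ/t½ = 42/15 ≈ 2.8, so fraction remaining f = (1/2)^(42/15) ≈ 0.1436.
At steady state, accumulation factor R = 1/(1 − e^(−kτ)) ≈ 1.1677.
Each bolus raises the concentration by D/Vd = 734/62 ≈ 11.839 mg/L.
Steady-state peak Cmax,ss = C₀·R ≈ 11.839 × 1.1677 ≈ 13.824 mg/L.
Peak 13.8 mg/L vs MTC 21 mg/L: below toxic threshold.

13.8 mg/L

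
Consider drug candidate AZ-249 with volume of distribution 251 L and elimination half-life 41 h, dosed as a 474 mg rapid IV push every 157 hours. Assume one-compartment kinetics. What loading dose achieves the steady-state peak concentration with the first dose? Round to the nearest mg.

510 mg

f = (1/2)^(157/41) ≈ 0.070352; accumulation ratio R = 1/(1−f) ≈ 1.07568.
Loading dose to hit Cmax,ss on first dose: D_load = D_maint·R ≈ 474 × 1.07568 ≈ 509.87 mg.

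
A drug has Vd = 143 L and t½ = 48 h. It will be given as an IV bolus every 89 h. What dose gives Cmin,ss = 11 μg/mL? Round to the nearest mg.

τ/t½ = 89/48 ≈ 1.8542, so f = (1/2)^(89/48) ≈ 0.276592.
Cmin,ss = (D/Vd)·f/(1−f), so D = Cmin,ss·Vd·(1−f)/f.
D = 11 × 143 × (1−f)/f ≈ 11 × 143 × 2.61543 ≈ 4114.07 mg.

4114 mg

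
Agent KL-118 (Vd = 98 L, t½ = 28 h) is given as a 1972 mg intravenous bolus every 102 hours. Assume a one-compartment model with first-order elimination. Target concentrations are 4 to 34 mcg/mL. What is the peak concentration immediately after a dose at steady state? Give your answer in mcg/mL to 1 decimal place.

21.9 mcg/mL

τ/t½ = 102/28 ≈ 3.6429, so fraction remaining f = (1/2)^(102/28) ≈ 0.0801.
At steady state, accumulation factor R = 1/(1 − e^(−kτ)) ≈ 1.0871.
Single-dose peak C₀ = D/Vd = 1972/98 ≈ 20.122 mcg/mL.
Steady-state peak Cmax,ss = C₀·R ≈ 20.122 × 1.0871 ≈ 21.875 mcg/mL.
Peak 21.9 mcg/mL vs MTC 34 mcg/mL: below toxic threshold.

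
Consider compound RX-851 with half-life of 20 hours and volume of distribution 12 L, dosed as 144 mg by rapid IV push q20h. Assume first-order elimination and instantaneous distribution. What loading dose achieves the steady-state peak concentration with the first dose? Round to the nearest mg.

f = (1/2)^(20/20) ≈ 0.500000; accumulation ratio R = 1/(1−f) ≈ 2.00000.
Loading dose to hit Cmax,ss on first dose: D_load = D_maint·R ≈ 144 × 2.00000 ≈ 288.00 mg.

288 mg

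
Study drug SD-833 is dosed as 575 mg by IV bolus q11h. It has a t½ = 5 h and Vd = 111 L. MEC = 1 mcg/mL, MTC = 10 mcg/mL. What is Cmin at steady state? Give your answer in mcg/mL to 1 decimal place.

1.4 mcg/mL

k = ln2/t½ = ln2/5 ≈ 0.138629 h⁻¹; fraction remaining f = e^(−kτ) = e^(−0.138629×11) ≈ 0.2176.
At steady state, accumulation factor R = 1/(1 − e^(−kτ)) ≈ 1.2781.
Single-dose peak C₀ = D/Vd = 575/111 ≈ 5.180 mcg/mL.
Steady-state peak Cmax,ss = C₀·R ≈ 5.180 × 1.2781 ≈ 6.621 mcg/mL.
Steady-state trough Cmin,ss = Cmax,ss·f ≈ 6.621 × 0.2176 ≈ 1.441 mcg/mL.
Trough 1.4 mcg/mL vs MEC 1 mcg/mL: adequate.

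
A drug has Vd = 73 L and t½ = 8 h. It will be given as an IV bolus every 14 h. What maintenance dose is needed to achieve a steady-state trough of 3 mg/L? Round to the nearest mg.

τ/t½ = 14/8 ≈ 1.75, so f = (1/2)^(14/8) ≈ 0.297302.
Cmin,ss = (D/Vd)·f/(1−f), so D = Cmin,ss·Vd·(1−f)/f.
D = 3 × 73 × (1−f)/f ≈ 3 × 73 × 2.36358 ≈ 517.62 mg.

518 mg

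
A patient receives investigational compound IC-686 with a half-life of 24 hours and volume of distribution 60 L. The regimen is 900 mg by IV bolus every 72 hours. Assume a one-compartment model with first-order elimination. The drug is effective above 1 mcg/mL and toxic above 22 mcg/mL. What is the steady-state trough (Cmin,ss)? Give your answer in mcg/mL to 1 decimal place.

The dosing interval is 3 half-lives, so f = 2^(−3) = 0.125.
Accumulation ratio R = 1/(1 − f) = 1/0.875 = 8/7.
Single-dose peak C₀ = D/Vd = 900/60 = 15 mcg/mL.
Steady-state peak Cmax,ss = C₀·R = 15 × 8/7 ≈ 17.143 mcg/mL.
Steady-state trough Cmin,ss = Cmax,ss·f ≈ 17.143 × 0.125 ≈ 2.143 mcg/mL.
Trough 2.1 mcg/mL vs MEC 1 mcg/mL: adequate.

2.1 mcg/mL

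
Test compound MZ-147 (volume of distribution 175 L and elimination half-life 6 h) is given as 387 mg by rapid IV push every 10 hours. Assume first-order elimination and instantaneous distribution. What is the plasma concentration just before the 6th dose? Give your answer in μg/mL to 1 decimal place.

1.0 μg/mL

f = (1/2)^(τ/t½) = (1/2)^(10/6) ≈ 0.3150.
C₀ = D/Vd = 387/175 ≈ 2.211 μg/mL.
Before the 6th dose, 5 doses have been given. Superposition: Cmin = C₀·(f + f² + … + f^5).
≈ 2.211 × (0.3150 + 0.0992 + 0.0313 + 0.0098 + 0.0031) ≈ 2.211 × 0.4584 ≈ 1.014 μg/mL.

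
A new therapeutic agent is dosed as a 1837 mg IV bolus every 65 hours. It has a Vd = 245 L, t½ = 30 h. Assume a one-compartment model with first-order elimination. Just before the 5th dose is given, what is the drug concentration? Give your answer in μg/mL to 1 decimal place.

2.1 μg/mL

f = (1/2)^(τ/t½) = (1/2)^(65/30) ≈ 0.2227.
C₀ = D/Vd = 1837/245 ≈ 7.498 μg/mL.
Before the 5th dose, 4 doses have been given. Superposition: Cmin = C₀·(f + f² + … + f^4).
≈ 7.498 × (0.2227 + 0.0496 + 0.0110 + 0.0025) ≈ 7.498 × 0.2858 ≈ 2.143 μg/mL.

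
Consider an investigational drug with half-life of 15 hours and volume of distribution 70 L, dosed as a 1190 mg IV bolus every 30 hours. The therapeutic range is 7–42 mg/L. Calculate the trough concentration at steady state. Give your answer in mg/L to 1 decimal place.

The dosing interval is 2 half-lives, so f = 2^(−2) = 0.25.
At steady state, R = 1/(1 − 0.25) = 4/3.
Single-dose peak C₀ = D/Vd = 1190/70 = 17 mg/L.
Steady-state peak Cmax,ss = C₀·R = 17 × 4/3 ≈ 22.667 mg/L.
Steady-state trough Cmin,ss = Cmax,ss·f ≈ 22.667 × 0.25 ≈ 5.667 mg/L.
Trough 5.7 mg/L vs MEC 7 mg/L: subtherapeutic.

5.7 mg/L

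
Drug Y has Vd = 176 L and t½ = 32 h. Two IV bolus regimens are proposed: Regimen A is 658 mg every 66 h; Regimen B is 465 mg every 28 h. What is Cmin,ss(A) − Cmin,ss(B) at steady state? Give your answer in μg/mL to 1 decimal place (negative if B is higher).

-2.0 μg/mL

Regimen A: f = (1/2)^(66/32) ≈ 0.2394; Cmin,ss = (658/176)·f/(1−f) ≈ 1.177 μg/mL.
Regimen B: f = (1/2)^(28/32) ≈ 0.5453; Cmin,ss = (465/176)·f/(1−f) ≈ 3.168 μg/mL.
Difference ≈ 1.177 − 3.168 ≈ -1.991 μg/mL.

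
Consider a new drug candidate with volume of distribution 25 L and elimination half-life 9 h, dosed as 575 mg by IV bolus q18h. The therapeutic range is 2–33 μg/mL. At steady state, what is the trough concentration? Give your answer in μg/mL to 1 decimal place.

7.7 μg/mL

τ = 18 h = 2 half-lives, so f = (1/2)^2 = 0.25.
Accumulation ratio R = 1/(1 − f) = 1/0.75 = 4/3.
Single-dose peak C₀ = D/Vd = 575/25 = 23 μg/mL.
Steady-state peak Cmax,ss = C₀·R = 23 × 4/3 ≈ 30.667 μg/mL.
Steady-state trough Cmin,ss = Cmax,ss·f ≈ 30.667 × 0.25 ≈ 7.667 μg/mL.
Trough 7.7 μg/mL vs MEC 2 μg/mL: adequate.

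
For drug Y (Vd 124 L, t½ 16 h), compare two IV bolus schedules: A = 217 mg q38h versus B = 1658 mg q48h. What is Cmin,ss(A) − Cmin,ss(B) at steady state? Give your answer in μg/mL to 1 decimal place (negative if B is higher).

-1.5 μg/mL

Regimen A: f = (1/2)^(38/16) ≈ 0.1928; Cmin,ss = (217/124)·f/(1−f) ≈ 0.418 μg/mL.
Regimen B: f = (1/2)^(48/16) ≈ 0.1250; Cmin,ss = (1658/124)·f/(1−f) ≈ 1.910 μg/mL.
Difference ≈ 0.418 − 1.910 ≈ -1.492 μg/mL.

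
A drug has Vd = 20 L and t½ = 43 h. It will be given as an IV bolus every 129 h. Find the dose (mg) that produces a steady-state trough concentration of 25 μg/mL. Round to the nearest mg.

3500 mg

τ/t½ = 129/43 ≈ 3, so f = (1/2)^(129/43) ≈ 0.125000.
Cmin,ss = (D/Vd)·f/(1−f), so D = Cmin,ss·Vd·(1−f)/f.
D = 25 × 20 × (1−f)/f ≈ 25 × 20 × 7.00000 ≈ 3500.00 mg.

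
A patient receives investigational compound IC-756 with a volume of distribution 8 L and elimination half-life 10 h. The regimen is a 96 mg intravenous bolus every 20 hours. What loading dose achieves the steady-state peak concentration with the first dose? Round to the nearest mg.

f = (1/2)^(20/10) ≈ 0.250000; accumulation ratio R = 1/(1−f) ≈ 1.33333.
Loading dose to hit Cmax,ss on first dose: D_load = D_maint·R ≈ 96 × 1.33333 ≈ 128.00 mg.

128 mg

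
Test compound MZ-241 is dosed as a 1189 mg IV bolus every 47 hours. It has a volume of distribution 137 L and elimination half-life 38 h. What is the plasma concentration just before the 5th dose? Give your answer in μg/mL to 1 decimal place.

f = (1/2)^(τ/t½) = (1/2)^(47/38) ≈ 0.4243.
C₀ = D/Vd = 1189/137 ≈ 8.679 μg/mL.
Before the 5th dose, 4 doses have been given. Superposition: Cmin = C₀·(f + f² + … + f^4).
≈ 8.679 × (0.4243 + 0.1800 + 0.0764 + 0.0324) ≈ 8.679 × 0.7131 ≈ 6.189 μg/mL.

6.2 μg/mL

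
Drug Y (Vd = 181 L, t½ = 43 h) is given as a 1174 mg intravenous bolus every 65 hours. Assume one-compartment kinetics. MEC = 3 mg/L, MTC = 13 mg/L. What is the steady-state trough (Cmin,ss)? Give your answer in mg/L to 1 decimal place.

k = ln2/t½ = ln2/43 ≈ 0.016120 h⁻¹; fraction remaining f = e^(−kτ) = e^(−0.016120×65) ≈ 0.3507.
Single-dose peak C₀ = D/Vd = 1174/181 ≈ 6.486 mg/L.
Steady-state trough Cmin,ss = C₀·f/(1−f) ≈ 6.486 × 0.3507/0.6493 ≈ 3.503 mg/L.
Trough 3.5 mg/L vs MEC 3 mg/L: adequate.

3.5 mg/L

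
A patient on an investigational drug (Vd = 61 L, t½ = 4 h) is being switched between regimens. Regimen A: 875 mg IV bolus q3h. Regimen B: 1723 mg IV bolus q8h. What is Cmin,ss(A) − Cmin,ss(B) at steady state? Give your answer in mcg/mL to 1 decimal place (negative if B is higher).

11.6 mcg/mL

Regimen A: f = (1/2)^(3/4) ≈ 0.5946; Cmin,ss = (875/61)·f/(1−f) ≈ 21.039 mcg/mL.
Regimen B: f = (1/2)^(8/4) ≈ 0.2500; Cmin,ss = (1723/61)·f/(1−f) ≈ 9.415 mcg/mL.
Difference ≈ 21.039 − 9.415 ≈ 11.624 mcg/mL.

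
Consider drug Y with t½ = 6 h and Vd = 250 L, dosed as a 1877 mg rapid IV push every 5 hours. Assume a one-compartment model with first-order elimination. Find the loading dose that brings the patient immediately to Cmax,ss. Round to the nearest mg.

4278 mg

f = (1/2)^(5/6) ≈ 0.561231; accumulation ratio R = 1/(1−f) ≈ 2.27910.
Loading dose to hit Cmax,ss on first dose: D_load = D_maint·R ≈ 1877 × 2.27910 ≈ 4277.87 mg.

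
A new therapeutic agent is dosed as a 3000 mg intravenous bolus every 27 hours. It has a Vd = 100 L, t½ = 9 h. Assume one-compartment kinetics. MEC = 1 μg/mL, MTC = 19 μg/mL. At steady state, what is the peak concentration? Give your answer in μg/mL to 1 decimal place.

The dosing interval is 3 half-lives, so f = 2^(−3) = 0.125.
At steady state, R = 1/(1 − 0.125) = 8/7.
Single-dose peak C₀ = D/Vd = 3000/100 = 30 μg/mL.
Steady-state peak Cmax,ss = C₀·R = 30 × 8/7 ≈ 34.286 μg/mL.
Peak 34.3 μg/mL vs MTC 19 μg/mL: exceeds toxic threshold.

34.3 μg/mL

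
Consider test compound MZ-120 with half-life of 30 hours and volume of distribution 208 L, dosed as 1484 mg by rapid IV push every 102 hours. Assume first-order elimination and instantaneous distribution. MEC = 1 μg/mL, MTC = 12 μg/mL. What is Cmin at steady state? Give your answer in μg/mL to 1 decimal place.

Over one 102-h interval, 102/30 ≈ 3.4 half-lives elapse, leaving f ≈ 0.0947 of each dose.
Accumulation ratio R = 1/(1 − f) ≈ 1/0.9053 ≈ 1.1046.
Each bolus raises the concentration by D/Vd = 1484/208 ≈ 7.135 μg/mL.
Cmax,ss = C₀/(1 − f) ≈ 7.135/0.9053 ≈ 7.881 μg/mL.
One interval later, Cmin,ss = Cmax,ss·e^(−kτ) ≈ 7.881 × 0.0947 ≈ 0.746 μg/mL.
Trough 0.7 μg/mL vs MEC 1 μg/mL: subtherapeutic.

0.7 μg/mL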